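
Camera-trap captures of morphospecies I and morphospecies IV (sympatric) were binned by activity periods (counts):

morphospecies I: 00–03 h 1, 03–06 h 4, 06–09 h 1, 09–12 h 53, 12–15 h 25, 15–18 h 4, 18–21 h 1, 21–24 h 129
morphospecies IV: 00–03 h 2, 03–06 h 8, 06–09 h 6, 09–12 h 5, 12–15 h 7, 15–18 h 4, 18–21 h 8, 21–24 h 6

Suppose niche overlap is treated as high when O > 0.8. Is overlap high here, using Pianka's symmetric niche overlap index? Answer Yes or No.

Proportions for morphospecies I (n=218): 1/218=0.0046, 4/218=0.0183, 1/218=0.0046, 53/218=0.2431, 25/218=0.1147, 4/218=0.0183, 1/218=0.0046, 129/218=0.5917
Proportions for morphospecies IV (n=46): 2/46=0.0435, 8/46=0.1739, 6/46=0.1304, 5/46=0.1087, 7/46=0.1522, 4/46=0.0870, 8/46=0.1739, 6/46=0.1304
Σ p₁ᵢp₂ᵢ = 0.000200 + 0.003182 + 0.000600 + 0.026425 + 0.017457 + 0.001592 + 0.000800 + 0.077158 = 0.127414
Σp_1ᵢ² = 0.0046² + 0.0183² + 0.0046² + 0.2431² + 0.1147² + 0.0183² + 0.0046² + 0.5917² = 0.000021 + 0.000335 + 0.000021 + 0.059098 + 0.013156 + 0.000335 + 0.000021 + 0.350109 = 0.423096
Σp_2ᵢ² = 0.0435² + 0.1739² + 0.1304² + 0.1087² + 0.1522² + 0.0870² + 0.1739² + 0.1304² = 0.001892 + 0.030241 + 0.017004 + 0.011816 + 0.023165 + 0.007569 + 0.030241 + 0.017004 = 0.138932
O = 0.127414 / √(0.423096 × 0.138932) = 0.127414 / 0.2424491 = 0.5255
O = 0.5255 < 0.8 → No.

No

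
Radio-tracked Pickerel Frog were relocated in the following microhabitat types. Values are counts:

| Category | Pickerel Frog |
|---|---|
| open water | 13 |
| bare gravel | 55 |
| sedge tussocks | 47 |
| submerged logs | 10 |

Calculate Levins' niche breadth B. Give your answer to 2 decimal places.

2.84

Proportions for Pickerel Frog (n=125): 13/125=0.1040, 55/125=0.4400, 47/125=0.3760, 10/125=0.0800
Σpᵢ² = 0.1040² + 0.4400² + 0.3760² + 0.0800² = 0.010816 + 0.193600 + 0.141376 + 0.006400 = 0.352192
B = 1 / 0.352192 = 2.8394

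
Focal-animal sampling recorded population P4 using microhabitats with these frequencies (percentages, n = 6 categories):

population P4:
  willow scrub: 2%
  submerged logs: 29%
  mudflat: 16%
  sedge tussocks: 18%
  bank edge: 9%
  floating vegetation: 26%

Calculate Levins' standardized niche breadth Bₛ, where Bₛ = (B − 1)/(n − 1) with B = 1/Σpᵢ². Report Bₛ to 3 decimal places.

Convert percentages to proportions (divide by 100).
Σpᵢ² = 0.02² + 0.29² + 0.16² + 0.18² + 0.09² + 0.26² = 0.0004 + 0.0841 + 0.0256 + 0.0324 + 0.0081 + 0.0676 = 0.2182
B = 1 / 0.2182 = 4.58295
Bₛ = (B − 1)/(n − 1) = (4.58295 − 1)/(6 − 1) = 3.58295/5 = 0.71659

0.717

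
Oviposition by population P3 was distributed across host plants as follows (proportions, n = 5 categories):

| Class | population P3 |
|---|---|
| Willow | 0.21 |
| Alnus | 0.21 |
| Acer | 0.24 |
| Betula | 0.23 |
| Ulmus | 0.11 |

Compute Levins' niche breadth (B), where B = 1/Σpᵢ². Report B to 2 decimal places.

4.74

Σpᵢ² = 0.21² + 0.21² + 0.24² + 0.23² + 0.11² = 0.0441 + 0.0441 + 0.0576 + 0.0529 + 0.0121 = 0.2108
B = 1 / 0.2108 = 4.7438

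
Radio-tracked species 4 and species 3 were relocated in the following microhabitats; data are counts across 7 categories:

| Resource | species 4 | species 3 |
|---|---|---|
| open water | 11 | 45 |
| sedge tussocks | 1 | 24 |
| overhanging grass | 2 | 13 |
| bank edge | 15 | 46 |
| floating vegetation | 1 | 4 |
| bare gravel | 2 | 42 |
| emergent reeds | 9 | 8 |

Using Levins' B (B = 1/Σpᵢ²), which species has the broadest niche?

species 3

Proportions for species 4 (n=41): 11/41=0.2683, 1/41=0.0244, 2/41=0.0488, 15/41=0.3659, 1/41=0.0244, 2/41=0.0488, 9/41=0.2195
Proportions for species 3 (n=182): 45/182=0.2473, 24/182=0.1319, 13/182=0.0714, 46/182=0.2527, 4/182=0.0220, 42/182=0.2308, 8/182=0.0440
Σp_4ᵢ² = 0.2683² + 0.0244² + 0.0488² + 0.3659² + 0.0244² + 0.0488² + 0.2195² = 0.071985 + 0.000595 + 0.002381 + 0.133883 + 0.000595 + 0.002381 + 0.048180 = 0.260000
B_4 = 1 / 0.260000 = 3.8462
Σp_3ᵢ² = 0.2473² + 0.1319² + 0.0714² + 0.2527² + 0.0220² + 0.2308² + 0.0440² = 0.061157 + 0.017398 + 0.005098 + 0.063857 + 0.000484 + 0.053269 + 0.001936 = 0.203199
B_3 = 1 / 0.203199 = 4.9213
Highest B → broadest niche (most generalist): species 3 (B = 4.92).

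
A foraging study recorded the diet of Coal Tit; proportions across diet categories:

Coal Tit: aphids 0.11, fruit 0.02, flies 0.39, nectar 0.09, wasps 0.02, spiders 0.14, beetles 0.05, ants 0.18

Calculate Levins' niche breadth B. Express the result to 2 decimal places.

4.39

Σpᵢ² = 0.11² + 0.02² + 0.39² + 0.09² + 0.02² + 0.14² + 0.05² + 0.18² = 0.0121 + 0.0004 + 0.1521 + 0.0081 + 0.0004 + 0.0196 + 0.0025 + 0.0324 = 0.2276
B = 1 / 0.2276 = 4.3937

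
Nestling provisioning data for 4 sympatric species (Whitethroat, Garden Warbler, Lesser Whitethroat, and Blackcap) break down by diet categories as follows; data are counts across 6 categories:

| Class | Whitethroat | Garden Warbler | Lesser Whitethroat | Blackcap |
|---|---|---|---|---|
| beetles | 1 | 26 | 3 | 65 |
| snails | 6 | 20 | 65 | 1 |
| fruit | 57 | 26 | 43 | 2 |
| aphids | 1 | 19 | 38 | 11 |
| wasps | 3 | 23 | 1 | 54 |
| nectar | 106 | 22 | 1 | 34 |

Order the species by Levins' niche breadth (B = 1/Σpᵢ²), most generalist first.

Proportions for Whitethroat (n=174): 1/174=0.0057, 6/174=0.0345, 57/174=0.3276, 1/174=0.0057, 3/174=0.0172, 106/174=0.6092
Proportions for Garden Warbler (n=136): 26/136=0.1912, 20/136=0.1471, 26/136=0.1912, 19/136=0.1397, 23/136=0.1691, 22/136=0.1618
Proportions for Lesser Whitethroat (n=151): 3/151=0.0199, 65/151=0.4305, 43/151=0.2848, 38/151=0.2517, 1/151=0.0066, 1/151=0.0066
Proportions for Blackcap (n=167): 65/167=0.3892, 1/167=0.0060, 2/167=0.0120, 11/167=0.0659, 54/167=0.3234, 34/167=0.2036
Σp_Whitᵢ² = 0.0057² + 0.0345² + 0.3276² + 0.0057² + 0.0172² + 0.6092² = 0.000032 + 0.001190 + 0.107322 + 0.000032 + 0.000296 + 0.371125 = 0.479997
B_Whit = 1 / 0.479997 = 2.0833
Σp_Gardᵢ² = 0.1912² + 0.1471² + 0.1912² + 0.1397² + 0.1691² + 0.1618² = 0.036557 + 0.021638 + 0.036557 + 0.019516 + 0.028595 + 0.026179 = 0.169042
B_Gard = 1 / 0.169042 = 5.9157
Σp_Lessᵢ² = 0.0199² + 0.4305² + 0.2848² + 0.2517² + 0.0066² + 0.0066² = 0.000396 + 0.185330 + 0.081111 + 0.063353 + 0.000044 + 0.000044 = 0.330278
B_Less = 1 / 0.330278 = 3.0278
Σp_Blacᵢ² = 0.3892² + 0.0060² + 0.0120² + 0.0659² + 0.3234² + 0.2036² = 0.151477 + 0.000036 + 0.000144 + 0.004343 + 0.104588 + 0.041453 = 0.302041
B_Blac = 1 / 0.302041 = 3.3108
Ranking by B (broadest → narrowest): Garden Warbler (5.92) > Blackcap (3.31) > Lesser Whitethroat (3.03) > Whitethroat (2.08)

Garden Warbler > Blackcap > Lesser Whitethroat > Whitethroat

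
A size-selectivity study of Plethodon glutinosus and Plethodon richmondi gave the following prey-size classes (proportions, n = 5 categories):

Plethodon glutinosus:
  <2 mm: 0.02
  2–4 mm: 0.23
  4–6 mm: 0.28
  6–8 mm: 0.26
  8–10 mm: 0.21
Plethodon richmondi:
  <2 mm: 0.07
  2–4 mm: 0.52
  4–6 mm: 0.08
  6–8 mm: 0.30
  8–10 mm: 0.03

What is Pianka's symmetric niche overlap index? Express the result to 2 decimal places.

Σ p₁ᵢp₂ᵢ = 0.0014 + 0.1196 + 0.0224 + 0.0780 + 0.0063 = 0.2277
Σp_1ᵢ² = 0.02² + 0.23² + 0.28² + 0.26² + 0.21² = 0.0004 + 0.0529 + 0.0784 + 0.0676 + 0.0441 = 0.2434
Σp_2ᵢ² = 0.07² + 0.52² + 0.08² + 0.30² + 0.03² = 0.0049 + 0.2704 + 0.0064 + 0.0900 + 0.0009 = 0.3726
O = 0.2277 / √(0.2434 × 0.3726) = 0.2277 / 0.30115 = 0.7561

0.76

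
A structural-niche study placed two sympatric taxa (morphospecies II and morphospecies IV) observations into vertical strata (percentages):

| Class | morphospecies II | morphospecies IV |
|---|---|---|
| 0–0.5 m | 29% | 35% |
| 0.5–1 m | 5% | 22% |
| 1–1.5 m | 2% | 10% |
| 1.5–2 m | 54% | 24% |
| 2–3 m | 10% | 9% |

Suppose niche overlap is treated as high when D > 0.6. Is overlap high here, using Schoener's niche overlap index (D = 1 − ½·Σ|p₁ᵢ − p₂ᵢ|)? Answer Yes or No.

Convert percentages to proportions (divide by 100).
Σ|p₁ᵢ − p₂ᵢ| = 0.06 + 0.17 + 0.08 + 0.30 + 0.01 = 0.62
D = 1 − ½ × 0.62 = 1 − 0.310 = 0.6900
D = 0.6900 > 0.6 → Yes.

Yes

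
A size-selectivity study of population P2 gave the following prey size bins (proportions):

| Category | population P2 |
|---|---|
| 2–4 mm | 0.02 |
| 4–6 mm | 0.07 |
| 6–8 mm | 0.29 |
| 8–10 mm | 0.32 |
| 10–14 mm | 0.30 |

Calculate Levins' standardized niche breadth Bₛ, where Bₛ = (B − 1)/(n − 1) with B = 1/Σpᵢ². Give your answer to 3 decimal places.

Σpᵢ² = 0.02² + 0.07² + 0.29² + 0.32² + 0.30² = 0.0004 + 0.0049 + 0.0841 + 0.1024 + 0.0900 = 0.2818
B = 1 / 0.2818 = 3.54862
Bₛ = (B − 1)/(n − 1) = (3.54862 − 1)/(5 − 1) = 2.54862/4 = 0.63716

0.637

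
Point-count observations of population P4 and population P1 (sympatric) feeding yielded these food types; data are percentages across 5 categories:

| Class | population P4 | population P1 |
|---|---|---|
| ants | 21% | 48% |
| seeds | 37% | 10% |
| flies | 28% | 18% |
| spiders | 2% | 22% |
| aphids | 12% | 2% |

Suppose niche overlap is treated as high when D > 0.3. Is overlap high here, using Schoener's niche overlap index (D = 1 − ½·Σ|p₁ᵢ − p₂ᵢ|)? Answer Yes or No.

Convert percentages to proportions (divide by 100).
Σ|p₁ᵢ − p₂ᵢ| = 0.27 + 0.27 + 0.10 + 0.20 + 0.10 = 0.94
D = 1 − ½ × 0.94 = 1 − 0.470 = 0.5300
D = 0.5300 > 0.3 → Yes.

Yes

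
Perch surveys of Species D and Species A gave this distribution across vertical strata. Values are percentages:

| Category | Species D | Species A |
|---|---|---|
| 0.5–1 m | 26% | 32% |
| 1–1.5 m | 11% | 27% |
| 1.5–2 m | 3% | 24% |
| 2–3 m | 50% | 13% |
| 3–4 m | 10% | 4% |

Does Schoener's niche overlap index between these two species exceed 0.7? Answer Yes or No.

Convert percentages to proportions (divide by 100).
Σ|p₁ᵢ − p₂ᵢ| = 0.06 + 0.16 + 0.21 + 0.37 + 0.06 = 0.86
D = 1 − ½ × 0.86 = 1 − 0.430 = 0.5700
D = 0.5700 < 0.7 → No.

No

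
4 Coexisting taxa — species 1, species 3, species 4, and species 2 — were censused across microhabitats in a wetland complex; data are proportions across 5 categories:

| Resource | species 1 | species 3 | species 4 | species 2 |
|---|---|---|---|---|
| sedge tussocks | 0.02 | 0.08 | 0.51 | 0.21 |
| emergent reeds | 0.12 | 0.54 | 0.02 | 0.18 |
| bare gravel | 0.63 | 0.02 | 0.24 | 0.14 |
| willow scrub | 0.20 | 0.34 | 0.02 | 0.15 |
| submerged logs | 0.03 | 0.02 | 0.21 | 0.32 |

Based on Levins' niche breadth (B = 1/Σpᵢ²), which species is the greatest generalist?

species 2

Σp_1ᵢ² = 0.02² + 0.12² + 0.63² + 0.20² + 0.03² = 0.0004 + 0.0144 + 0.3969 + 0.0400 + 0.0009 = 0.4526
B_1 = 1 / 0.4526 = 2.2095
Σp_3ᵢ² = 0.08² + 0.54² + 0.02² + 0.34² + 0.02² = 0.0064 + 0.2916 + 0.0004 + 0.1156 + 0.0004 = 0.4144
B_3 = 1 / 0.4144 = 2.4131
Σp_4ᵢ² = 0.51² + 0.02² + 0.24² + 0.02² + 0.21² = 0.2601 + 0.0004 + 0.0576 + 0.0004 + 0.0441 = 0.3626
B_4 = 1 / 0.3626 = 2.7579
Σp_2ᵢ² = 0.21² + 0.18² + 0.14² + 0.15² + 0.32² = 0.0441 + 0.0324 + 0.0196 + 0.0225 + 0.1024 = 0.2210
B_2 = 1 / 0.2210 = 4.5249
Highest B → broadest niche (most generalist): species 2 (B = 4.52).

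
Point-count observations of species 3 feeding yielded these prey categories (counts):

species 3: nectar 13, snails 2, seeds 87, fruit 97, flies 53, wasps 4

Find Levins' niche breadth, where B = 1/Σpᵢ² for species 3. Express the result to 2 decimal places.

Proportions for species 3 (n=256): 13/256=0.0508, 2/256=0.0078, 87/256=0.3398, 97/256=0.3789, 53/256=0.2070, 4/256=0.0156
Σpᵢ² = 0.0508² + 0.0078² + 0.3398² + 0.3789² + 0.2070² + 0.0156² = 0.002581 + 0.000061 + 0.115464 + 0.143565 + 0.042849 + 0.000243 = 0.304763
B = 1 / 0.304763 = 3.2812

3.28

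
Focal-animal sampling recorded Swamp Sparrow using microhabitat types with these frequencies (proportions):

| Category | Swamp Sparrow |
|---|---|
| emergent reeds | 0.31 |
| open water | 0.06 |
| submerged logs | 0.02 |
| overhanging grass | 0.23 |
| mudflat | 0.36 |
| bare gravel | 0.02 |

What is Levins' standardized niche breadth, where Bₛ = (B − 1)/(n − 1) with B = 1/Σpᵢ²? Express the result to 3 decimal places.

0.507

Σpᵢ² = 0.31² + 0.06² + 0.02² + 0.23² + 0.36² + 0.02² = 0.0961 + 0.0036 + 0.0004 + 0.0529 + 0.1296 + 0.0004 = 0.2830
B = 1 / 0.2830 = 3.53357
Bₛ = (B − 1)/(n − 1) = (3.53357 − 1)/(6 − 1) = 2.53357/5 = 0.50671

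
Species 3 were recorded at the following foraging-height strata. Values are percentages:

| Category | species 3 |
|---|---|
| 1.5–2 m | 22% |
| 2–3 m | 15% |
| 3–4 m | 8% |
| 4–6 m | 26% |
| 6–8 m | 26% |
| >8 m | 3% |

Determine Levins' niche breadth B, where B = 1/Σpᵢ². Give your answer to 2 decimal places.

Convert percentages to proportions (divide by 100).
Σpᵢ² = 0.22² + 0.15² + 0.08² + 0.26² + 0.26² + 0.03² = 0.0484 + 0.0225 + 0.0064 + 0.0676 + 0.0676 + 0.0009 = 0.2134
B = 1 / 0.2134 = 4.6860

4.69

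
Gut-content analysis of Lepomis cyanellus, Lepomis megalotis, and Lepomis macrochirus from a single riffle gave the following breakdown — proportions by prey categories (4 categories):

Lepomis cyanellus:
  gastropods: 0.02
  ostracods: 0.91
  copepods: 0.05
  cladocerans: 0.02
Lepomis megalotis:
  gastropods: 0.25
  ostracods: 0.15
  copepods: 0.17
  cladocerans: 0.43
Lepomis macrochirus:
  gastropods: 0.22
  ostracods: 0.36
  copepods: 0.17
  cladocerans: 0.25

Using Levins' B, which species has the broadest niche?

Σp_cyanᵢ² = 0.02² + 0.91² + 0.05² + 0.02² = 0.0004 + 0.8281 + 0.0025 + 0.0004 = 0.8314
B_cyan = 1 / 0.8314 = 1.2028
Σp_megaᵢ² = 0.25² + 0.15² + 0.17² + 0.43² = 0.0625 + 0.0225 + 0.0289 + 0.1849 = 0.2988
B_mega = 1 / 0.2988 = 3.3467
Σp_macrᵢ² = 0.22² + 0.36² + 0.17² + 0.25² = 0.0484 + 0.1296 + 0.0289 + 0.0625 = 0.2694
B_macr = 1 / 0.2694 = 3.7120
Highest B → broadest niche (most generalist): Lepomis macrochirus (B = 3.71).

Lepomis macrochirus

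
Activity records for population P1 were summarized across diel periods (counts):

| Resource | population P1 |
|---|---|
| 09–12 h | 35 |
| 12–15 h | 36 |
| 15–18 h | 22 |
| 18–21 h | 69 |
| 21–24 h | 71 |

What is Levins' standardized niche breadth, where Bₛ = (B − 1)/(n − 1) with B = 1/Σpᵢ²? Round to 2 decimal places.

0.81

Proportions for population P1 (n=233): 35/233=0.1502, 36/233=0.1545, 22/233=0.0944, 69/233=0.2961, 71/233=0.3047
Σpᵢ² = 0.1502² + 0.1545² + 0.0944² + 0.2961² + 0.3047² = 0.022560 + 0.023870 + 0.008911 + 0.087675 + 0.092842 = 0.235858
B = 1 / 0.235858 = 4.2398
Bₛ = (B − 1)/(n − 1) = (4.2398 − 1)/(5 − 1) = 3.2398/4 = 0.8100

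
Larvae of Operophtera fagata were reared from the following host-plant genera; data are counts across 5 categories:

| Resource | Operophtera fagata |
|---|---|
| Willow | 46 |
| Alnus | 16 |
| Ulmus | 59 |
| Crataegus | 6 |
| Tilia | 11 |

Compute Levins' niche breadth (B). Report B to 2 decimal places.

3.17

Proportions for Operophtera fagata (n=138): 46/138=0.3333, 16/138=0.1159, 59/138=0.4275, 6/138=0.0435, 11/138=0.0797
Σpᵢ² = 0.3333² + 0.1159² + 0.4275² + 0.0435² + 0.0797² = 0.111089 + 0.013433 + 0.182756 + 0.001892 + 0.006352 = 0.315522
B = 1 / 0.315522 = 3.1694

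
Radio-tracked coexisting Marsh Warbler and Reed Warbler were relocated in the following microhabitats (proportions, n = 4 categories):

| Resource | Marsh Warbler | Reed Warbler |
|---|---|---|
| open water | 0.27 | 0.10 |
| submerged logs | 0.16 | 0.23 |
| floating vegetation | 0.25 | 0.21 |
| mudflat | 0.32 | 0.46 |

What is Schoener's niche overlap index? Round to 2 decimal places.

0.79

Σ|p₁ᵢ − p₂ᵢ| = 0.17 + 0.07 + 0.04 + 0.14 = 0.42
D = 1 − ½ × 0.42 = 1 − 0.210 = 0.7900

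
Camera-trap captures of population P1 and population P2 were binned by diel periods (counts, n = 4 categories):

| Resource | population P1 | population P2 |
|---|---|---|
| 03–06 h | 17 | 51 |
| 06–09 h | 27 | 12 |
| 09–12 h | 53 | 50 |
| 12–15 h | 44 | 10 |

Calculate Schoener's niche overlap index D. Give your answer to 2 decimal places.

0.68

Proportions for population P1 (n=141): 17/141=0.1206, 27/141=0.1915, 53/141=0.3759, 44/141=0.3121
Proportions for population P2 (n=123): 51/123=0.4146, 12/123=0.0976, 50/123=0.4065, 10/123=0.0813
Σ|p₁ᵢ − p₂ᵢ| = 0.2940 + 0.0939 + 0.0306 + 0.2308 = 0.6493
D = 1 − ½ × 0.6493 = 1 − 0.32465 = 0.67535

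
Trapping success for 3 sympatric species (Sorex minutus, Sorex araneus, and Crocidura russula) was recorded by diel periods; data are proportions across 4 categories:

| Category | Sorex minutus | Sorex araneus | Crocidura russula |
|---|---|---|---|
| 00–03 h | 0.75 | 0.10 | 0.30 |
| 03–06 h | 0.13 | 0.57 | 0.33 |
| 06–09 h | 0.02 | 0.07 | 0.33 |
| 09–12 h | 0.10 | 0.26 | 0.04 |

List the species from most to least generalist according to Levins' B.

Crocidura russula > Sorex araneus > Sorex minutus

Σp_minuᵢ² = 0.75² + 0.13² + 0.02² + 0.10² = 0.5625 + 0.0169 + 0.0004 + 0.0100 = 0.5898
B_minu = 1 / 0.5898 = 1.6955
Σp_aranᵢ² = 0.10² + 0.57² + 0.07² + 0.26² = 0.0100 + 0.3249 + 0.0049 + 0.0676 = 0.4074
B_aran = 1 / 0.4074 = 2.4546
Σp_russᵢ² = 0.30² + 0.33² + 0.33² + 0.04² = 0.0900 + 0.1089 + 0.1089 + 0.0016 = 0.3094
B_russ = 1 / 0.3094 = 3.2321
Ranking by B (broadest → narrowest): Crocidura russula (3.23) > Sorex araneus (2.45) > Sorex minutus (1.70)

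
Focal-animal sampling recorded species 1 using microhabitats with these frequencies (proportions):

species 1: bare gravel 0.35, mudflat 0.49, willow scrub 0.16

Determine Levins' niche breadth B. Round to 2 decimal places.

Σpᵢ² = 0.35² + 0.49² + 0.16² = 0.1225 + 0.2401 + 0.0256 = 0.3882
B = 1 / 0.3882 = 2.5760

2.58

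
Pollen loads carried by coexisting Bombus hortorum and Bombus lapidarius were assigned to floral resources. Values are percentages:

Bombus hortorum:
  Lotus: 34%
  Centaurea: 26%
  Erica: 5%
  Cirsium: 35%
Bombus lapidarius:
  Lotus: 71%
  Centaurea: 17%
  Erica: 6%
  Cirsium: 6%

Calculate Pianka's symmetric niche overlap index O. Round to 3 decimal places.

Convert percentages to proportions (divide by 100).
Σ p₁ᵢp₂ᵢ = 0.2414 + 0.0442 + 0.0030 + 0.0210 = 0.3096
Σp_1ᵢ² = 0.34² + 0.26² + 0.05² + 0.35² = 0.1156 + 0.0676 + 0.0025 + 0.1225 = 0.3082
Σp_2ᵢ² = 0.71² + 0.17² + 0.06² + 0.06² = 0.5041 + 0.0289 + 0.0036 + 0.0036 = 0.5402
O = 0.3096 / √(0.3082 × 0.5402) = 0.3096 / 0.408031 = 0.75877

0.759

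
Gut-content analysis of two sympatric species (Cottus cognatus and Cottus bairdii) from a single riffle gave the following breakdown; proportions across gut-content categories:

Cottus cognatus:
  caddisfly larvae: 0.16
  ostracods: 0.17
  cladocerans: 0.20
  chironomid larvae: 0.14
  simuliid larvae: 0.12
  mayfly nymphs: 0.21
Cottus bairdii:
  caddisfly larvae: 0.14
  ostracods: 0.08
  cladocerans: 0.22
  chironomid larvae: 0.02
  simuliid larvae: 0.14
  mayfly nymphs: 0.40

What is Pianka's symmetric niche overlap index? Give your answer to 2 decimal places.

0.88

Σ p₁ᵢp₂ᵢ = 0.0224 + 0.0136 + 0.0440 + 0.0028 + 0.0168 + 0.0840 = 0.1836
Σp_1ᵢ² = 0.16² + 0.17² + 0.20² + 0.14² + 0.12² + 0.21² = 0.0256 + 0.0289 + 0.0400 + 0.0196 + 0.0144 + 0.0441 = 0.1726
Σp_2ᵢ² = 0.14² + 0.08² + 0.22² + 0.02² + 0.14² + 0.40² = 0.0196 + 0.0064 + 0.0484 + 0.0004 + 0.0196 + 0.1600 = 0.2544
O = 0.1836 / √(0.1726 × 0.2544) = 0.1836 / 0.20955 = 0.8762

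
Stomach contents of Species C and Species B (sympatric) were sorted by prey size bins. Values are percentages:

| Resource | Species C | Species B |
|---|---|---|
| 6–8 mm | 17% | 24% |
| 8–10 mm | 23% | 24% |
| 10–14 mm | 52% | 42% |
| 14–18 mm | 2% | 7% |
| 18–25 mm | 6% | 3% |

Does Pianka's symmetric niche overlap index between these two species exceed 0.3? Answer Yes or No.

Convert percentages to proportions (divide by 100).
Σ p₁ᵢp₂ᵢ = 0.0408 + 0.0552 + 0.2184 + 0.0014 + 0.0018 = 0.3176
Σp_1ᵢ² = 0.17² + 0.23² + 0.52² + 0.02² + 0.06² = 0.0289 + 0.0529 + 0.2704 + 0.0004 + 0.0036 = 0.3562
Σp_2ᵢ² = 0.24² + 0.24² + 0.42² + 0.07² + 0.03² = 0.0576 + 0.0576 + 0.1764 + 0.0049 + 0.0009 = 0.2974
O = 0.3176 / √(0.3562 × 0.2974) = 0.3176 / 0.32547 = 0.9758
O = 0.9758 > 0.3 → Yes.

Yes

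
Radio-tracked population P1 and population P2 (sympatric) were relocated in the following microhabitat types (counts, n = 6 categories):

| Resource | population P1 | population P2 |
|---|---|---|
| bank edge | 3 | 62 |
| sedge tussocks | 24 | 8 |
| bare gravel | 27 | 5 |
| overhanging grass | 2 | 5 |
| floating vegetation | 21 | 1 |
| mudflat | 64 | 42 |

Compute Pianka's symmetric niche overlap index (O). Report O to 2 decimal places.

Proportions for population P1 (n=141): 3/141=0.0213, 24/141=0.1702, 27/141=0.1915, 2/141=0.0142, 21/141=0.1489, 64/141=0.4539
Proportions for population P2 (n=123): 62/123=0.5041, 8/123=0.0650, 5/123=0.0407, 5/123=0.0407, 1/123=0.0081, 42/123=0.3415
Σ p₁ᵢp₂ᵢ = 0.010737 + 0.011063 + 0.007794 + 0.000578 + 0.001206 + 0.155007 = 0.186385
Σp_1ᵢ² = 0.0213² + 0.1702² + 0.1915² + 0.0142² + 0.1489² + 0.4539² = 0.000454 + 0.028968 + 0.036672 + 0.000202 + 0.022171 + 0.206025 = 0.294492
Σp_2ᵢ² = 0.5041² + 0.0650² + 0.0407² + 0.0407² + 0.0081² + 0.3415² = 0.254117 + 0.004225 + 0.001656 + 0.001656 + 0.000066 + 0.116622 = 0.378342
O = 0.186385 / √(0.294492 × 0.378342) = 0.186385 / 0.3337944 = 0.5584

0.56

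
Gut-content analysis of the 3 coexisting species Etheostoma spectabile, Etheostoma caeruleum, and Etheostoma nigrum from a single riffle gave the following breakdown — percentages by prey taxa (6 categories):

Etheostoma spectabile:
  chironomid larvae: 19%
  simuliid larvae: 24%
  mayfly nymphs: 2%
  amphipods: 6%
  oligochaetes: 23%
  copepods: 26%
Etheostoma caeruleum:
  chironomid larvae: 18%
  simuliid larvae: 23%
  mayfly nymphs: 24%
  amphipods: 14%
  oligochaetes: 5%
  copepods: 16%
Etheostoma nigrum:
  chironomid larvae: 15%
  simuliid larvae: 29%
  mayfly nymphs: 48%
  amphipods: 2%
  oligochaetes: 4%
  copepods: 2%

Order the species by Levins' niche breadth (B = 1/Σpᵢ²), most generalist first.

Convert percentages to proportions (divide by 100).
Σp_specᵢ² = 0.19² + 0.24² + 0.02² + 0.06² + 0.23² + 0.26² = 0.0361 + 0.0576 + 0.0004 + 0.0036 + 0.0529 + 0.0676 = 0.2182
B_spec = 1 / 0.2182 = 4.5830
Σp_caerᵢ² = 0.18² + 0.23² + 0.24² + 0.14² + 0.05² + 0.16² = 0.0324 + 0.0529 + 0.0576 + 0.0196 + 0.0025 + 0.0256 = 0.1906
B_caer = 1 / 0.1906 = 5.2466
Σp_nigrᵢ² = 0.15² + 0.29² + 0.48² + 0.02² + 0.04² + 0.02² = 0.0225 + 0.0841 + 0.2304 + 0.0004 + 0.0016 + 0.0004 = 0.3394
B_nigr = 1 / 0.3394 = 2.9464
Ranking by B (broadest → narrowest): Etheostoma caeruleum (5.25) > Etheostoma spectabile (4.58) > Etheostoma nigrum (2.95)

Etheostoma caeruleum > Etheostoma spectabile > Etheostoma nigrum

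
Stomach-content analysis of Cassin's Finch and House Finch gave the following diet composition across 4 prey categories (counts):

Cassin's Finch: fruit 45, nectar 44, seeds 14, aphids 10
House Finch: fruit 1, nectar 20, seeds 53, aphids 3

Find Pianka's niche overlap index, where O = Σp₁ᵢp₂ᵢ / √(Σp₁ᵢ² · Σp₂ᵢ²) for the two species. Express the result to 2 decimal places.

0.46

Proportions for Cassin's Finch (n=113): 45/113=0.3982, 44/113=0.3894, 14/113=0.1239, 10/113=0.0885
Proportions for House Finch (n=77): 1/77=0.0130, 20/77=0.2597, 53/77=0.6883, 3/77=0.0390
Σ p₁ᵢp₂ᵢ = 0.005177 + 0.101127 + 0.085280 + 0.003452 = 0.195036
Σp_1ᵢ² = 0.3982² + 0.3894² + 0.1239² + 0.0885² = 0.158563 + 0.151632 + 0.015351 + 0.007832 = 0.333378
Σp_2ᵢ² = 0.0130² + 0.2597² + 0.6883² + 0.0390² = 0.000169 + 0.067444 + 0.473757 + 0.001521 = 0.542891
O = 0.195036 / √(0.333378 × 0.542891) = 0.195036 / 0.4254267 = 0.4584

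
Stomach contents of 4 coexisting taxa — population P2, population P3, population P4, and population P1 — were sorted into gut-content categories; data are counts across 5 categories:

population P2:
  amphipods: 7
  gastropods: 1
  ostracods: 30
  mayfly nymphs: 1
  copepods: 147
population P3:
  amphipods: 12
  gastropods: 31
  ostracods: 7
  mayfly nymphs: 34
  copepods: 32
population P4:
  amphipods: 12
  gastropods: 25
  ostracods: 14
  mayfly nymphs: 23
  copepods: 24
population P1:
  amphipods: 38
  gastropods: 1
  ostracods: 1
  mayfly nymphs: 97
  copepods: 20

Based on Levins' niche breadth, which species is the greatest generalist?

population P4

Proportions for population P2 (n=186): 7/186=0.0376, 1/186=0.0054, 30/186=0.1613, 1/186=0.0054, 147/186=0.7903
Proportions for population P3 (n=116): 12/116=0.1034, 31/116=0.2672, 7/116=0.0603, 34/116=0.2931, 32/116=0.2759
Proportions for population P4 (n=98): 12/98=0.1224, 25/98=0.2551, 14/98=0.1429, 23/98=0.2347, 24/98=0.2449
Proportions for population P1 (n=157): 38/157=0.2420, 1/157=0.0064, 1/157=0.0064, 97/157=0.6178, 20/157=0.1274
Σp_P2ᵢ² = 0.0376² + 0.0054² + 0.1613² + 0.0054² + 0.7903² = 0.001414 + 0.000029 + 0.026018 + 0.000029 + 0.624574 = 0.652064
B_P2 = 1 / 0.652064 = 1.5336
Σp_P3ᵢ² = 0.1034² + 0.2672² + 0.0603² + 0.2931² + 0.2759² = 0.010692 + 0.071396 + 0.003636 + 0.085908 + 0.076121 = 0.247753
B_P3 = 1 / 0.247753 = 4.0363
Σp_P4ᵢ² = 0.1224² + 0.2551² + 0.1429² + 0.2347² + 0.2449² = 0.014982 + 0.065076 + 0.020420 + 0.055084 + 0.059976 = 0.215538
B_P4 = 1 / 0.215538 = 4.6396
Σp_P1ᵢ² = 0.2420² + 0.0064² + 0.0064² + 0.6178² + 0.1274² = 0.058564 + 0.000041 + 0.000041 + 0.381677 + 0.016231 = 0.456554
B_P1 = 1 / 0.456554 = 2.1903
Highest B → broadest niche (most generalist): population P4 (B = 4.64).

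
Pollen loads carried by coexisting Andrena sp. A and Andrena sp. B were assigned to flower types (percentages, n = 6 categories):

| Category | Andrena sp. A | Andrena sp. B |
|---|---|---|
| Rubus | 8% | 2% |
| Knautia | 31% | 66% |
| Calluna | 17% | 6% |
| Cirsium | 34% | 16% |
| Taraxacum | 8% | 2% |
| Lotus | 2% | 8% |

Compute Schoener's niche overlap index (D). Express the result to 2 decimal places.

0.59

Convert percentages to proportions (divide by 100).
Σ|p₁ᵢ − p₂ᵢ| = 0.06 + 0.35 + 0.11 + 0.18 + 0.06 + 0.06 = 0.82
D = 1 − ½ × 0.82 = 1 − 0.410 = 0.5900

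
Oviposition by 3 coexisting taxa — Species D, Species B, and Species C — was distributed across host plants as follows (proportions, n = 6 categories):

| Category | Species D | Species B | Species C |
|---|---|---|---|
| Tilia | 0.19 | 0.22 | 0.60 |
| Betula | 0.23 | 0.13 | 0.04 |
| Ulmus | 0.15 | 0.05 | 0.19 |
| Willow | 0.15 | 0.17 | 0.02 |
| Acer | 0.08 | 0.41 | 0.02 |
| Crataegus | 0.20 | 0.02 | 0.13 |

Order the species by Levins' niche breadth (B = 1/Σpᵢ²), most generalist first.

Species D > Species B > Species C

Σp_Dᵢ² = 0.19² + 0.23² + 0.15² + 0.15² + 0.08² + 0.20² = 0.0361 + 0.0529 + 0.0225 + 0.0225 + 0.0064 + 0.0400 = 0.1804
B_D = 1 / 0.1804 = 5.5432
Σp_Bᵢ² = 0.22² + 0.13² + 0.05² + 0.17² + 0.41² + 0.02² = 0.0484 + 0.0169 + 0.0025 + 0.0289 + 0.1681 + 0.0004 = 0.2652
B_B = 1 / 0.2652 = 3.7707
Σp_Cᵢ² = 0.60² + 0.04² + 0.19² + 0.02² + 0.02² + 0.13² = 0.3600 + 0.0016 + 0.0361 + 0.0004 + 0.0004 + 0.0169 = 0.4154
B_C = 1 / 0.4154 = 2.4073
Ranking by B (broadest → narrowest): Species D (5.54) > Species B (3.77) > Species C (2.41)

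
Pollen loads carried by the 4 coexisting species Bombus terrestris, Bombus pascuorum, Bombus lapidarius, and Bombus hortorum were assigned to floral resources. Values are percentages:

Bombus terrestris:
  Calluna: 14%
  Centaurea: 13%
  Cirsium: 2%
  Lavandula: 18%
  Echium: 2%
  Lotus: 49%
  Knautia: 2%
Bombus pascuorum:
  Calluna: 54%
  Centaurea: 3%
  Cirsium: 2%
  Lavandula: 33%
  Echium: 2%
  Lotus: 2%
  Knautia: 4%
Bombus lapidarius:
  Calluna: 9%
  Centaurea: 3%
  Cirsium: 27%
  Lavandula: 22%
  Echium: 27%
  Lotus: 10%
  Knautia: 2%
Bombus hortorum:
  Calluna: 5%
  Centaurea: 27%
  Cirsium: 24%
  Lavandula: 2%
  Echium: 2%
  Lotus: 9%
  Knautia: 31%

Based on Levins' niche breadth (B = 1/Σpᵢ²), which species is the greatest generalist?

Bombus lapidarius

Convert percentages to proportions (divide by 100).
Σp_terrᵢ² = 0.14² + 0.13² + 0.02² + 0.18² + 0.02² + 0.49² + 0.02² = 0.0196 + 0.0169 + 0.0004 + 0.0324 + 0.0004 + 0.2401 + 0.0004 = 0.3102
B_terr = 1 / 0.3102 = 3.2237
Σp_pascᵢ² = 0.54² + 0.03² + 0.02² + 0.33² + 0.02² + 0.02² + 0.04² = 0.2916 + 0.0009 + 0.0004 + 0.1089 + 0.0004 + 0.0004 + 0.0016 = 0.4042
B_pasc = 1 / 0.4042 = 2.4740
Σp_lapiᵢ² = 0.09² + 0.03² + 0.27² + 0.22² + 0.27² + 0.10² + 0.02² = 0.0081 + 0.0009 + 0.0729 + 0.0484 + 0.0729 + 0.0100 + 0.0004 = 0.2136
B_lapi = 1 / 0.2136 = 4.6816
Σp_hortᵢ² = 0.05² + 0.27² + 0.24² + 0.02² + 0.02² + 0.09² + 0.31² = 0.0025 + 0.0729 + 0.0576 + 0.0004 + 0.0004 + 0.0081 + 0.0961 = 0.2380
B_hort = 1 / 0.2380 = 4.2017
Highest B → broadest niche (most generalist): Bombus lapidarius (B = 4.68).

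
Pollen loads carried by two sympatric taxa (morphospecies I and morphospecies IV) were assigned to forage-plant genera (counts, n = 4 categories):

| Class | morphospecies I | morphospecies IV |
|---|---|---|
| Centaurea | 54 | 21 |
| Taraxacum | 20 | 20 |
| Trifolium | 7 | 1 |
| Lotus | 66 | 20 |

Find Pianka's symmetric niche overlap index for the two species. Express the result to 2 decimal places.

Proportions for morphospecies I (n=147): 54/147=0.3673, 20/147=0.1361, 7/147=0.0476, 66/147=0.4490
Proportions for morphospecies IV (n=62): 21/62=0.3387, 20/62=0.3226, 1/62=0.0161, 20/62=0.3226
Σ p₁ᵢp₂ᵢ = 0.124405 + 0.043906 + 0.000766 + 0.144847 = 0.313924
Σp_1ᵢ² = 0.3673² + 0.1361² + 0.0476² + 0.4490² = 0.134909 + 0.018523 + 0.002266 + 0.201601 = 0.357299
Σp_2ᵢ² = 0.3387² + 0.3226² + 0.0161² + 0.3226² = 0.114718 + 0.104071 + 0.000259 + 0.104071 = 0.323119
O = 0.313924 / √(0.357299 × 0.323119) = 0.313924 / 0.3397795 = 0.9239

0.92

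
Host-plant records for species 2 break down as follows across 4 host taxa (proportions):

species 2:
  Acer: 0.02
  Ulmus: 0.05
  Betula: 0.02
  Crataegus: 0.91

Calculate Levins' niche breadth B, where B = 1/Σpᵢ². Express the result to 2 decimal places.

Σpᵢ² = 0.02² + 0.05² + 0.02² + 0.91² = 0.0004 + 0.0025 + 0.0004 + 0.8281 = 0.8314
B = 1 / 0.8314 = 1.2028

1.20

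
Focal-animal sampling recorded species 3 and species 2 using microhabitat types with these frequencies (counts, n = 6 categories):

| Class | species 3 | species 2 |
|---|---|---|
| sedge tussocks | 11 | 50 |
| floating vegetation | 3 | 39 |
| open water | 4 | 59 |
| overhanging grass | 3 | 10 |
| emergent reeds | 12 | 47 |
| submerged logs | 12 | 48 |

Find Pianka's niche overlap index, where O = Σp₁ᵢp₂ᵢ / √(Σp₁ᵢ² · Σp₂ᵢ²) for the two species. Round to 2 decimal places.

Proportions for species 3 (n=45): 11/45=0.2444, 3/45=0.0667, 4/45=0.0889, 3/45=0.0667, 12/45=0.2667, 12/45=0.2667
Proportions for species 2 (n=253): 50/253=0.1976, 39/253=0.1542, 59/253=0.2332, 10/253=0.0395, 47/253=0.1858, 48/253=0.1897
Σ p₁ᵢp₂ᵢ = 0.048293 + 0.010285 + 0.020731 + 0.002635 + 0.049553 + 0.050593 = 0.182090
Σp_1ᵢ² = 0.2444² + 0.0667² + 0.0889² + 0.0667² + 0.2667² + 0.2667² = 0.059731 + 0.004449 + 0.007903 + 0.004449 + 0.071129 + 0.071129 = 0.218790
Σp_2ᵢ² = 0.1976² + 0.1542² + 0.2332² + 0.0395² + 0.1858² + 0.1897² = 0.039046 + 0.023778 + 0.054382 + 0.001560 + 0.034522 + 0.035986 = 0.189274
O = 0.182090 / √(0.218790 × 0.189274) = 0.182090 / 0.2034976 = 0.8948

0.89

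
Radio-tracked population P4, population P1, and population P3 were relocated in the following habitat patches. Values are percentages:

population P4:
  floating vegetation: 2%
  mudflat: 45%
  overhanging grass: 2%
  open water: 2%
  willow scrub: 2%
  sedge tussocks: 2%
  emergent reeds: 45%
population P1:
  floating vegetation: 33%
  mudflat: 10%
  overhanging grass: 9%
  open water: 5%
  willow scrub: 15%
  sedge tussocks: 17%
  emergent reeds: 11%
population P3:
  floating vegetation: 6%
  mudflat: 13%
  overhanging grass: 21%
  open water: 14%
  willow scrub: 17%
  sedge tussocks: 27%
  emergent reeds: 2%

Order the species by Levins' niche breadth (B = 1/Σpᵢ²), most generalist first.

Convert percentages to proportions (divide by 100).
Σp_P4ᵢ² = 0.02² + 0.45² + 0.02² + 0.02² + 0.02² + 0.02² + 0.45² = 0.0004 + 0.2025 + 0.0004 + 0.0004 + 0.0004 + 0.0004 + 0.2025 = 0.4070
B_P4 = 1 / 0.4070 = 2.4570
Σp_P1ᵢ² = 0.33² + 0.10² + 0.09² + 0.05² + 0.15² + 0.17² + 0.11² = 0.1089 + 0.0100 + 0.0081 + 0.0025 + 0.0225 + 0.0289 + 0.0121 = 0.1930
B_P1 = 1 / 0.1930 = 5.1813
Σp_P3ᵢ² = 0.06² + 0.13² + 0.21² + 0.14² + 0.17² + 0.27² + 0.02² = 0.0036 + 0.0169 + 0.0441 + 0.0196 + 0.0289 + 0.0729 + 0.0004 = 0.1864
B_P3 = 1 / 0.1864 = 5.3648
Ranking by B (broadest → narrowest): population P3 (5.36) > population P1 (5.18) > population P4 (2.46)

population P3 > population P1 > population P4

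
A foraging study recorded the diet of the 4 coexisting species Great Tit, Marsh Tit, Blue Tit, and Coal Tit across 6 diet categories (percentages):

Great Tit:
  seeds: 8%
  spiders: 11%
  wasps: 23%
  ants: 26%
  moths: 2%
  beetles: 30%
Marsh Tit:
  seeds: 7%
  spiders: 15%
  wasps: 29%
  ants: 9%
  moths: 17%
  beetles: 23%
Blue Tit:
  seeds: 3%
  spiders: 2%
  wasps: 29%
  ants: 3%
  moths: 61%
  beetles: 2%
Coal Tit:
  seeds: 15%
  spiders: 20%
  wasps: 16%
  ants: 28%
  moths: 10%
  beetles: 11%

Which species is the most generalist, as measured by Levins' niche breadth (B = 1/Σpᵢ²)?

Coal Tit

Convert percentages to proportions (divide by 100).
Σp_Greaᵢ² = 0.08² + 0.11² + 0.23² + 0.26² + 0.02² + 0.30² = 0.0064 + 0.0121 + 0.0529 + 0.0676 + 0.0004 + 0.0900 = 0.2294
B_Grea = 1 / 0.2294 = 4.3592
Σp_Marsᵢ² = 0.07² + 0.15² + 0.29² + 0.09² + 0.17² + 0.23² = 0.0049 + 0.0225 + 0.0841 + 0.0081 + 0.0289 + 0.0529 = 0.2014
B_Mars = 1 / 0.2014 = 4.9652
Σp_Blueᵢ² = 0.03² + 0.02² + 0.29² + 0.03² + 0.61² + 0.02² = 0.0009 + 0.0004 + 0.0841 + 0.0009 + 0.3721 + 0.0004 = 0.4588
B_Blue = 1 / 0.4588 = 2.1796
Σp_Coalᵢ² = 0.15² + 0.20² + 0.16² + 0.28² + 0.10² + 0.11² = 0.0225 + 0.0400 + 0.0256 + 0.0784 + 0.0100 + 0.0121 = 0.1886
B_Coal = 1 / 0.1886 = 5.3022
Highest B → broadest niche (most generalist): Coal Tit (B = 5.30).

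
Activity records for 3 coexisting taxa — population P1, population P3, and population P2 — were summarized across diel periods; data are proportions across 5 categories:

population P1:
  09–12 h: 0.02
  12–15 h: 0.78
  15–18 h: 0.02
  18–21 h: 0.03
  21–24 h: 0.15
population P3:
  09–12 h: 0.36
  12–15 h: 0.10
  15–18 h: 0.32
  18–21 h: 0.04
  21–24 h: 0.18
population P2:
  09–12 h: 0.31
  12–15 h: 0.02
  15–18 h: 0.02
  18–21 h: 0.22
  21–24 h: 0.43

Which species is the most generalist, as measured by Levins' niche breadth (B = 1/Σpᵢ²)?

Σp_P1ᵢ² = 0.02² + 0.78² + 0.02² + 0.03² + 0.15² = 0.0004 + 0.6084 + 0.0004 + 0.0009 + 0.0225 = 0.6326
B_P1 = 1 / 0.6326 = 1.5808
Σp_P3ᵢ² = 0.36² + 0.10² + 0.32² + 0.04² + 0.18² = 0.1296 + 0.0100 + 0.1024 + 0.0016 + 0.0324 = 0.2760
B_P3 = 1 / 0.2760 = 3.6232
Σp_P2ᵢ² = 0.31² + 0.02² + 0.02² + 0.22² + 0.43² = 0.0961 + 0.0004 + 0.0004 + 0.0484 + 0.1849 = 0.3302
B_P2 = 1 / 0.3302 = 3.0285
Highest B → broadest niche (most generalist): population P3 (B = 3.62).

population P3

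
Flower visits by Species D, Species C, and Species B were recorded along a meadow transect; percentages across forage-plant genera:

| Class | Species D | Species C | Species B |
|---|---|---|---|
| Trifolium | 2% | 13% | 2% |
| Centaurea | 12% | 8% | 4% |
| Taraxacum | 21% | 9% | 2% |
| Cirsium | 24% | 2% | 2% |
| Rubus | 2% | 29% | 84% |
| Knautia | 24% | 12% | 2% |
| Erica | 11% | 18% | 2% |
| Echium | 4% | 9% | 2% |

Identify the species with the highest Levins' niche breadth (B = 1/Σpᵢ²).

Convert percentages to proportions (divide by 100).
Σp_Dᵢ² = 0.02² + 0.12² + 0.21² + 0.24² + 0.02² + 0.24² + 0.11² + 0.04² = 0.0004 + 0.0144 + 0.0441 + 0.0576 + 0.0004 + 0.0576 + 0.0121 + 0.0016 = 0.1882
B_D = 1 / 0.1882 = 5.3135
Σp_Cᵢ² = 0.13² + 0.08² + 0.09² + 0.02² + 0.29² + 0.12² + 0.18² + 0.09² = 0.0169 + 0.0064 + 0.0081 + 0.0004 + 0.0841 + 0.0144 + 0.0324 + 0.0081 = 0.1708
B_C = 1 / 0.1708 = 5.8548
Σp_Bᵢ² = 0.02² + 0.04² + 0.02² + 0.02² + 0.84² + 0.02² + 0.02² + 0.02² = 0.0004 + 0.0016 + 0.0004 + 0.0004 + 0.7056 + 0.0004 + 0.0004 + 0.0004 = 0.7096
B_B = 1 / 0.7096 = 1.4092
Highest B → broadest niche (most generalist): Species C (B = 5.85).

Species C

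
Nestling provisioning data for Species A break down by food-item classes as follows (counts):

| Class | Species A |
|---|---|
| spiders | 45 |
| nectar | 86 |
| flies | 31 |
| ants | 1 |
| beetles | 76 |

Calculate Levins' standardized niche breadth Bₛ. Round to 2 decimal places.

Proportions for Species A (n=239): 45/239=0.1883, 86/239=0.3598, 31/239=0.1297, 1/239=0.0042, 76/239=0.3180
Σpᵢ² = 0.1883² + 0.3598² + 0.1297² + 0.0042² + 0.3180² = 0.035457 + 0.129456 + 0.016822 + 0.000018 + 0.101124 = 0.282877
B = 1 / 0.282877 = 3.5351
Bₛ = (B − 1)/(n − 1) = (3.5351 − 1)/(5 − 1) = 2.5351/4 = 0.6338

0.63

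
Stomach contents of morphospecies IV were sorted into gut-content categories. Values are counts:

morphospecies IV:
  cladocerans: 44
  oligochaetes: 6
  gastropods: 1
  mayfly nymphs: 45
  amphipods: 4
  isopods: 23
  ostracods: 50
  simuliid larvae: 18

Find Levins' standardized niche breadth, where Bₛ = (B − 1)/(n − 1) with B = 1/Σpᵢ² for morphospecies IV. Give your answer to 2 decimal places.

Proportions for morphospecies IV (n=191): 44/191=0.2304, 6/191=0.0314, 1/191=0.0052, 45/191=0.2356, 4/191=0.0209, 23/191=0.1204, 50/191=0.2618, 18/191=0.0942
Σpᵢ² = 0.2304² + 0.0314² + 0.0052² + 0.2356² + 0.0209² + 0.1204² + 0.2618² + 0.0942² = 0.053084 + 0.000986 + 0.000027 + 0.055507 + 0.000437 + 0.014496 + 0.068539 + 0.008874 = 0.201950
B = 1 / 0.201950 = 4.9517
Bₛ = (B − 1)/(n − 1) = (4.9517 − 1)/(8 − 1) = 3.9517/7 = 0.5645

0.56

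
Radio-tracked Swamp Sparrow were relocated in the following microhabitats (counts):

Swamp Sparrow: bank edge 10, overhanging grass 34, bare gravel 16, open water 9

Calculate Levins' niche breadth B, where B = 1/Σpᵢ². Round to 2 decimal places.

Proportions for Swamp Sparrow (n=69): 10/69=0.1449, 34/69=0.4928, 16/69=0.2319, 9/69=0.1304
Σpᵢ² = 0.1449² + 0.4928² + 0.2319² + 0.1304² = 0.020996 + 0.242852 + 0.053778 + 0.017004 = 0.334630
B = 1 / 0.334630 = 2.9884

2.99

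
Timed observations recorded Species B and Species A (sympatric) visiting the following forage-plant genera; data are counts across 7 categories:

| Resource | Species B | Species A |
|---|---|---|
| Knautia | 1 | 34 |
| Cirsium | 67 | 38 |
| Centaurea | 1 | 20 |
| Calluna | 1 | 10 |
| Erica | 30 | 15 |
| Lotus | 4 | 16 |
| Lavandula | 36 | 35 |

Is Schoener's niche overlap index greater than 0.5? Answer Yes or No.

Yes

Proportions for Species B (n=140): 1/140=0.0071, 67/140=0.4786, 1/140=0.0071, 1/140=0.0071, 30/140=0.2143, 4/140=0.0286, 36/140=0.2571
Proportions for Species A (n=168): 34/168=0.2024, 38/168=0.2262, 20/168=0.1190, 10/168=0.0595, 15/168=0.0893, 16/168=0.0952, 35/168=0.2083
Σ|p₁ᵢ − p₂ᵢ| = 0.1953 + 0.2524 + 0.1119 + 0.0524 + 0.1250 + 0.0666 + 0.0488 = 0.8524
D = 1 − ½ × 0.8524 = 1 − 0.42620 = 0.57380
D = 0.57380 > 0.5 → Yes.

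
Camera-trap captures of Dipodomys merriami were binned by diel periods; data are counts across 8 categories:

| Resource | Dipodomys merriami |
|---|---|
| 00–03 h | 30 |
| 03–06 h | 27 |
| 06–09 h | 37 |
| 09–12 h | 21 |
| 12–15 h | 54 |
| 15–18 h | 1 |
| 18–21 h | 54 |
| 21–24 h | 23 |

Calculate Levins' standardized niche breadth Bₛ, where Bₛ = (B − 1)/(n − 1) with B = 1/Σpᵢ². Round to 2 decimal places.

0.75

Proportions for Dipodomys merriami (n=247): 30/247=0.1215, 27/247=0.1093, 37/247=0.1498, 21/247=0.0850, 54/247=0.2186, 1/247=0.0040, 54/247=0.2186, 23/247=0.0931
Σpᵢ² = 0.1215² + 0.1093² + 0.1498² + 0.0850² + 0.2186² + 0.0040² + 0.2186² + 0.0931² = 0.014762 + 0.011946 + 0.022440 + 0.007225 + 0.047786 + 0.000016 + 0.047786 + 0.008668 = 0.160629
B = 1 / 0.160629 = 6.2255
Bₛ = (B − 1)/(n − 1) = (6.2255 − 1)/(8 − 1) = 5.2255/7 = 0.7465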